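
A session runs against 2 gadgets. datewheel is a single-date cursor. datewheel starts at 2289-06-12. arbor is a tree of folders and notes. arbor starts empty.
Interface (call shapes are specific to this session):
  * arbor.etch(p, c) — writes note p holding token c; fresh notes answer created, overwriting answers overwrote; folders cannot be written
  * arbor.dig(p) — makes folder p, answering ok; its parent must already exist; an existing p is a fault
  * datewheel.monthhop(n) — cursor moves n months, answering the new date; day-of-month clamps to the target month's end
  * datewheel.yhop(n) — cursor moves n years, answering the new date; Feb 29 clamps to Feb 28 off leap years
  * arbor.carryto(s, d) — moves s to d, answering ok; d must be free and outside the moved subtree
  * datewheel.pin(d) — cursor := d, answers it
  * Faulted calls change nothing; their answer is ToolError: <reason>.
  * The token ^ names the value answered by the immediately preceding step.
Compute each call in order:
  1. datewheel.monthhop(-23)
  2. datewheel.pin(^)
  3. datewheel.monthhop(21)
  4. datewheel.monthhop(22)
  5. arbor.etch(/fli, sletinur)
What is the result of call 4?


// 1. datewheel.monthhop(-23) : 2287-07-12
// 2. datewheel.pin(^) : 2287-07-12
// 3. datewheel.monthhop(21) : 2289-04-12
// 4. datewheel.monthhop(22) : 2291-02-12
// 5. arbor.etch(/fli, sletinur) : created

Answer: 2291-02-12


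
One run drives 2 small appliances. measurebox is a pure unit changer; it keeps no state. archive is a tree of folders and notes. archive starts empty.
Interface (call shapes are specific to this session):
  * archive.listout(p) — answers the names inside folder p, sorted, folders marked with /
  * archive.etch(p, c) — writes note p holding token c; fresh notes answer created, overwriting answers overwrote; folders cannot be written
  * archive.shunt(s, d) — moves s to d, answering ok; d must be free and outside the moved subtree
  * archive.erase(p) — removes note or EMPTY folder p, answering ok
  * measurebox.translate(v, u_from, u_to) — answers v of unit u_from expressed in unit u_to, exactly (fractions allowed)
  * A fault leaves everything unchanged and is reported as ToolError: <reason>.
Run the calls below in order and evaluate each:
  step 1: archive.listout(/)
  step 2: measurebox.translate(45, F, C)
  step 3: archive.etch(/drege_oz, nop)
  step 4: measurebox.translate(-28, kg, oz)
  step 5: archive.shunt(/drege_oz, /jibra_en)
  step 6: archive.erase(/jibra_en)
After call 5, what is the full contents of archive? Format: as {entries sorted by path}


Answer: {jibra_en=nop}

Derivation:
Step: listout[/]
Result: []
Step: translate[45; F; C]
Result: 65/9
Step: etch[/drege_oz; nop]
Result: created
Step: translate[-28; kg; oz]
Result: -6400000000/6479891
Step: shunt[/drege_oz; /jibra_en]
Result: ok
Step: erase[/jibra_en]
Result: ok


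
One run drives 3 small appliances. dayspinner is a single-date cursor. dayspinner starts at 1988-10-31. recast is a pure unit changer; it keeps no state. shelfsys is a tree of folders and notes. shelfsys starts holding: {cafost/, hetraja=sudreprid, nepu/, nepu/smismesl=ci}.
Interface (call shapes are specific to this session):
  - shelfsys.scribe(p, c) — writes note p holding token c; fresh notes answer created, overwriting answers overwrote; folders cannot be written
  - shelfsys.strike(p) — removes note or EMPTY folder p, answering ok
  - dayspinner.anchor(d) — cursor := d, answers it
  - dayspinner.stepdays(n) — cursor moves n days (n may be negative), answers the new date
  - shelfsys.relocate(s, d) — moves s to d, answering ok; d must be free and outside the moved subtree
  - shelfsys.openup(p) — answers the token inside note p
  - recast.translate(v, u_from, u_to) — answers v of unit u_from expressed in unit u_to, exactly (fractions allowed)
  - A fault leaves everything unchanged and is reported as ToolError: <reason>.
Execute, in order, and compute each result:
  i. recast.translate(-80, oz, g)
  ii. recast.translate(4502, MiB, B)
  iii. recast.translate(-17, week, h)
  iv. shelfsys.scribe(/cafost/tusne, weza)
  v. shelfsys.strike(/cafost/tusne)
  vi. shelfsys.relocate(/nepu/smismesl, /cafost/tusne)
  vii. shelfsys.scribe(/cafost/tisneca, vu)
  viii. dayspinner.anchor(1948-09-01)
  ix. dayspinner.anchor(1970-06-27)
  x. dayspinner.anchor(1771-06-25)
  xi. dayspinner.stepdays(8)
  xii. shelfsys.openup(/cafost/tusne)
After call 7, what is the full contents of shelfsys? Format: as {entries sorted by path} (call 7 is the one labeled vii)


Answer: {cafost/, cafost/tisneca=vu, cafost/tusne=ci, hetraja=sudreprid, nepu/}

Derivation:
-- 1. translate(v='-80', u_from='oz', u_to='g') : -45359237/20000
-- 2. translate(v='4502', u_from='MiB', u_to='B') : 4720689152
-- 3. translate(v='-17', u_from='week', u_to='h') : -2856
-- 4. scribe(p='/cafost/tusne', c='weza') : created
-- 5. strike(p='/cafost/tusne') : ok
-- 6. relocate(s='/nepu/smismesl', d='/cafost/tusne') : ok
-- 7. scribe(p='/cafost/tisneca', c='vu') : created
-- 8. anchor(d='1948-09-01') : 1948-09-01
-- 9. anchor(d='1970-06-27') : 1970-06-27
-- 10. anchor(d='1771-06-25') : 1771-06-25
-- 11. stepdays(n='8') : 1771-07-03
-- 12. openup(p='/cafost/tusne') : ci


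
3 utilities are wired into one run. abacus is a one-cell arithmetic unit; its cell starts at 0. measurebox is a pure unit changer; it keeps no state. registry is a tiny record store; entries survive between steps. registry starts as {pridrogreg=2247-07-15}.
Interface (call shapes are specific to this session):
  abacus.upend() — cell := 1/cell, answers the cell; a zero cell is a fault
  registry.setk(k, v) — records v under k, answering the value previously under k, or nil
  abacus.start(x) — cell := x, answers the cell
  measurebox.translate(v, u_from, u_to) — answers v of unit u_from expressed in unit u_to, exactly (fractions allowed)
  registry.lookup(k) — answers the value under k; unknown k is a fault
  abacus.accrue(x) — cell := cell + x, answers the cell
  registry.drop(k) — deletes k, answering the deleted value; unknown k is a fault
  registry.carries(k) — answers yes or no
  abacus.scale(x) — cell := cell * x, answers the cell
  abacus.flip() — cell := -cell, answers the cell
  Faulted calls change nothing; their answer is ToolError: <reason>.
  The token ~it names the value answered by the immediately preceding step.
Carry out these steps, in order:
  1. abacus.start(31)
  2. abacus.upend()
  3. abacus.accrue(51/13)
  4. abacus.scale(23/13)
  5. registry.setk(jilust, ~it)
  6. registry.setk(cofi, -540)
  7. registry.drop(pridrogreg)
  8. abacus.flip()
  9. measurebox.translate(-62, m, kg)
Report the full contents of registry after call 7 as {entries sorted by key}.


Answer: {cofi=-540, jilust=36662/5239}

Derivation:
> abacus.start 31
  31
> abacus.upend
  1/31
> abacus.accrue 51/13
  1594/403
> abacus.scale 23/13
  36662/5239
> registry.setk jilust ~it
  nil
> registry.setk cofi -540
  nil
> registry.drop pridrogreg
  2247-07-15
> abacus.flip
  -36662/5239
> measurebox.translate -62 m kg
  ToolError: incompatible units


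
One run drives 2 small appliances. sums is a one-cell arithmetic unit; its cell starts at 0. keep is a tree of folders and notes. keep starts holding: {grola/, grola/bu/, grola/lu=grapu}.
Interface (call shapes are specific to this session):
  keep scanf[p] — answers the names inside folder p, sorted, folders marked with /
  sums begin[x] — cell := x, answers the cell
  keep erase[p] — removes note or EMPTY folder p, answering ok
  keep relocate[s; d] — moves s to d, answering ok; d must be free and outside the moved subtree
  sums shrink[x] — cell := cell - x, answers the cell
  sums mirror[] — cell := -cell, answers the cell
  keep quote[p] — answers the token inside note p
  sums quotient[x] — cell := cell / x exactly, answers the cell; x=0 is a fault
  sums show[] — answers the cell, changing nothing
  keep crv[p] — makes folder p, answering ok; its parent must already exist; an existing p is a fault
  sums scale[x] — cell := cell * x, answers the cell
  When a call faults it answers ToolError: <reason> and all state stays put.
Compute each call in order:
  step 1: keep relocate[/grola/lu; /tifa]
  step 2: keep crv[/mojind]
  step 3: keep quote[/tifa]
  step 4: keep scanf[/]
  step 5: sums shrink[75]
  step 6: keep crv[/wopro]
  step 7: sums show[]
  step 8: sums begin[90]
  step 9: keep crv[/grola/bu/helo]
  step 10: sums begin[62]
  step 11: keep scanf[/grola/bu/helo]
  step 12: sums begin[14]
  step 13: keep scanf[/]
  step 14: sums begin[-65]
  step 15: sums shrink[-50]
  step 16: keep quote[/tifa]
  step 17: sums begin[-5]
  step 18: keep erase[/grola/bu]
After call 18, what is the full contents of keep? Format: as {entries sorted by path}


Answer: {grola/, grola/bu/, grola/bu/helo/, mojind/, tifa=grapu, wopro/}

Derivation:
Act: keep relocate[/grola/lu; /tifa]
Obs: ok
Act: keep crv[/mojind]
Obs: ok
Act: keep quote[/tifa]
Obs: grapu
Act: keep scanf[/]
Obs: [grola/, mojind/, tifa]
Act: sums shrink[75]
Obs: -75
Act: keep crv[/wopro]
Obs: ok
Act: sums show[]
Obs: -75
Act: sums begin[90]
Obs: 90
Act: keep crv[/grola/bu/helo]
Obs: ok
Act: sums begin[62]
Obs: 62
Act: keep scanf[/grola/bu/helo]
Obs: []
Act: sums begin[14]
Obs: 14
Act: keep scanf[/]
Obs: [grola/, mojind/, tifa, wopro/]
Act: sums begin[-65]
Obs: -65
Act: sums shrink[-50]
Obs: -15
Act: keep quote[/tifa]
Obs: grapu
Act: sums begin[-5]
Obs: -5
Act: keep erase[/grola/bu]
Obs: ToolError: not empty


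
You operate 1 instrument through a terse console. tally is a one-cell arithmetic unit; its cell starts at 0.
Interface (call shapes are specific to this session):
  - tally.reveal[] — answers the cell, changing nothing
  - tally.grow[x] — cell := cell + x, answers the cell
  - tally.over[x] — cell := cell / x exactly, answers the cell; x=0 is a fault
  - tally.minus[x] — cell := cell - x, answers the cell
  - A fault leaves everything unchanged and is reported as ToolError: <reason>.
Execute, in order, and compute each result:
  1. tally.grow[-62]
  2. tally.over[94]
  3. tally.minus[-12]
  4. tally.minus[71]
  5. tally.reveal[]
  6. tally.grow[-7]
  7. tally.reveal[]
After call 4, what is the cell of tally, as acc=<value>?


Answer: acc=-2804/47

Derivation:
CALL tally.grow[-62]
RET  -62
CALL tally.over[94]
RET  -31/47
CALL tally.minus[-12]
RET  533/47
CALL tally.minus[71]
RET  -2804/47
CALL tally.reveal[]
RET  -2804/47
CALL tally.grow[-7]
RET  -3133/47
CALL tally.reveal[]
RET  -3133/47


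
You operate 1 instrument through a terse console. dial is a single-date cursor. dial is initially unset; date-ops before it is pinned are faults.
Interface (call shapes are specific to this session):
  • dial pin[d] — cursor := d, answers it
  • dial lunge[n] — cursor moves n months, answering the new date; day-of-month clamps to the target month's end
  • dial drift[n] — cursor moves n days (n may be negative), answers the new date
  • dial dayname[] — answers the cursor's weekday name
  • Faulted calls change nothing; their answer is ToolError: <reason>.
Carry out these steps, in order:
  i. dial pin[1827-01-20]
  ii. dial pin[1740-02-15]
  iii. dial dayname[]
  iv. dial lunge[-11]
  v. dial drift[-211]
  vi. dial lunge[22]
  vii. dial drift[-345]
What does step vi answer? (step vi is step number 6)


Act: dial pin[1827-01-20]
Obs: 1827-01-20
Act: dial pin[1740-02-15]
Obs: 1740-02-15
Act: dial dayname[]
Obs: Monday
Act: dial lunge[-11]
Obs: 1739-03-15
Act: dial drift[-211]
Obs: 1738-08-16
Act: dial lunge[22]
Obs: 1740-06-16
Act: dial drift[-345]
Obs: 1739-07-07

Answer: 1740-06-16


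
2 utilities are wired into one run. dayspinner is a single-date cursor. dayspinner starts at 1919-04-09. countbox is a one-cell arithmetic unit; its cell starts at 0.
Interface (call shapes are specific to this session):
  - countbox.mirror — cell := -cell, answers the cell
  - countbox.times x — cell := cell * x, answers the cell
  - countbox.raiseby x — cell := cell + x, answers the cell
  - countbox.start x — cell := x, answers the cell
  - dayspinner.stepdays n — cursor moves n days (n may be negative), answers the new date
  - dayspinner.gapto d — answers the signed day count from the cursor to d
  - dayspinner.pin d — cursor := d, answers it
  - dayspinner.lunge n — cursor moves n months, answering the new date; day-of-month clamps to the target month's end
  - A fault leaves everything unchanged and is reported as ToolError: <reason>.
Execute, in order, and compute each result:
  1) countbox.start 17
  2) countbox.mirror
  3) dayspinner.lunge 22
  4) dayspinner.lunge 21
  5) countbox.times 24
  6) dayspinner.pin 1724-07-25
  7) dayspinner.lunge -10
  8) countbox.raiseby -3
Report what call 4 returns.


Answer: 1922-11-09

Derivation:
-- countbox.start(x: 17) => 17
-- countbox.mirror() => -17
-- dayspinner.lunge(n: 22) => 1921-02-09
-- dayspinner.lunge(n: 21) => 1922-11-09
-- countbox.times(x: 24) => -408
-- dayspinner.pin(d: 1724-07-25) => 1724-07-25
-- dayspinner.lunge(n: -10) => 1723-09-25
-- countbox.raiseby(x: -3) => -411


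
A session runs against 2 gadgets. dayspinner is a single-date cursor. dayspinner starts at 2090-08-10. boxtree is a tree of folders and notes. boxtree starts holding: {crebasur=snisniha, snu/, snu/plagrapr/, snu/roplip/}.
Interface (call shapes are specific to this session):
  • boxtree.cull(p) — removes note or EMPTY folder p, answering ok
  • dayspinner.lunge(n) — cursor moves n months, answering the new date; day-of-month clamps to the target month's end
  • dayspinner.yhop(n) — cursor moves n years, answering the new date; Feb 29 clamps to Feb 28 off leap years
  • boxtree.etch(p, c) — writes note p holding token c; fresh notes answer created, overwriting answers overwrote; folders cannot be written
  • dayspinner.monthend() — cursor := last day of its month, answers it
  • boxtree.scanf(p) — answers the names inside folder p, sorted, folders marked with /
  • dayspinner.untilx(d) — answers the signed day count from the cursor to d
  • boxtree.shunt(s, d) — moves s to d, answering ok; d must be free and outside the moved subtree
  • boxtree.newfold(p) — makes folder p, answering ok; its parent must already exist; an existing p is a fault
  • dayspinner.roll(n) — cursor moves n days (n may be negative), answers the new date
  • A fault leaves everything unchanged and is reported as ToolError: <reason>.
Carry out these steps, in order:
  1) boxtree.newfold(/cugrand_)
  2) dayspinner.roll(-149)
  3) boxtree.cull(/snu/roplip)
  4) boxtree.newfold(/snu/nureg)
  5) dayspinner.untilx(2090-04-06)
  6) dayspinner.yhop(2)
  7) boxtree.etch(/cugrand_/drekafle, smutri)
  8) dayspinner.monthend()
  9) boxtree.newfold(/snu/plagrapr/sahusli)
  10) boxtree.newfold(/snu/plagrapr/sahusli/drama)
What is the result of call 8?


Answer: 2092-03-31

Derivation:
% boxtree.newfold p: /cugrand_
  ok
% dayspinner.roll n: -149
  2090-03-14
% boxtree.cull p: /snu/roplip
  ok
% boxtree.newfold p: /snu/nureg
  ok
% dayspinner.untilx d: 2090-04-06
  23
% dayspinner.yhop n: 2
  2092-03-14
% boxtree.etch p: /cugrand_/drekafle c: smutri
  created
% dayspinner.monthend
  2092-03-31
% boxtree.newfold p: /snu/plagrapr/sahusli
  ok
% boxtree.newfold p: /snu/plagrapr/sahusli/drama
  ok


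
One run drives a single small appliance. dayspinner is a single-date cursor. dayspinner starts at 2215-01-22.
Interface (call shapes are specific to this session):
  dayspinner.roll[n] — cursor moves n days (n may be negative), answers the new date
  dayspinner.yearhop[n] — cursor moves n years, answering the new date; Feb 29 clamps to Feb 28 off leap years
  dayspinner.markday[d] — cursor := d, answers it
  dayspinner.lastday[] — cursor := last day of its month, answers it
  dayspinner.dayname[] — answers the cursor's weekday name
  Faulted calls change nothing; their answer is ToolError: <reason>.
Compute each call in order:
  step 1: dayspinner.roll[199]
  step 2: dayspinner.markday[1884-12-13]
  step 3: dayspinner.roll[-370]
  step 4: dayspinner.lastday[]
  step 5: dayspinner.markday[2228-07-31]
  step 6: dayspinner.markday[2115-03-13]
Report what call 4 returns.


# roll(n='199') -> 2215-08-09
# markday(d='1884-12-13') -> 1884-12-13
# roll(n='-370') -> 1883-12-09
# lastday() -> 1883-12-31
# markday(d='2228-07-31') -> 2228-07-31
# markday(d='2115-03-13') -> 2115-03-13

Answer: 1883-12-31


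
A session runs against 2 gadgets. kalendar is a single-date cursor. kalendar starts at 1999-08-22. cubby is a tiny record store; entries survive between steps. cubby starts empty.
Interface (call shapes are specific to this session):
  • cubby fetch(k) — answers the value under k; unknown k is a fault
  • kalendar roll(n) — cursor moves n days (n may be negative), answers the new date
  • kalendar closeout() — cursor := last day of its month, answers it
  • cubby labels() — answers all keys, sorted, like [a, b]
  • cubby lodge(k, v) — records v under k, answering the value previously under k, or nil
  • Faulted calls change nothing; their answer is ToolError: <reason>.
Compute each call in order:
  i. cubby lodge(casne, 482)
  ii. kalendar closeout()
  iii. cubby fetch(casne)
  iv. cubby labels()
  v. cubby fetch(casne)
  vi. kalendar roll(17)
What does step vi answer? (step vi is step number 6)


! 1. cubby lodge(casne, 482) ~> nil
! 2. kalendar closeout() ~> 1999-08-31
! 3. cubby fetch(casne) ~> 482
! 4. cubby labels() ~> [casne]
! 5. cubby fetch(casne) ~> 482
! 6. kalendar roll(17) ~> 1999-09-17

Answer: 1999-09-17


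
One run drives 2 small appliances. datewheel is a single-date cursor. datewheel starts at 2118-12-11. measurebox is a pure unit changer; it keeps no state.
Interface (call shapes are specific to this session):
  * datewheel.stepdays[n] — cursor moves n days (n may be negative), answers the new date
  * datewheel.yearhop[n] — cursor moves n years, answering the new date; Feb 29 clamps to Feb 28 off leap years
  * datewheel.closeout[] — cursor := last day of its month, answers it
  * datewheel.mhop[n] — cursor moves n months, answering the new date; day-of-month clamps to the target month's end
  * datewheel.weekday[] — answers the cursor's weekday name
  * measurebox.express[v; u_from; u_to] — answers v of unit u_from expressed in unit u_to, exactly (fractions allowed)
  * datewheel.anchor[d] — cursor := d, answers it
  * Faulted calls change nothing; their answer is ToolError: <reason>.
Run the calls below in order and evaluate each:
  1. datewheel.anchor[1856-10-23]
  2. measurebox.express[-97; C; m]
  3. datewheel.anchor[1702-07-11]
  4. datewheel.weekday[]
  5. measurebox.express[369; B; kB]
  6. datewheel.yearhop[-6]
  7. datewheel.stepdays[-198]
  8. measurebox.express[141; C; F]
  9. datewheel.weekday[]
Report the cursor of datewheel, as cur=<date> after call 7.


>> datewheel.anchor(d='1856-10-23')
<< 1856-10-23
>> measurebox.express(v='-97', u_from='C', u_to='m')
<< ToolError: incompatible units
>> datewheel.anchor(d='1702-07-11')
<< 1702-07-11
>> datewheel.weekday()
<< Tuesday
>> measurebox.express(v='369', u_from='B', u_to='kB')
<< 369/1000
>> datewheel.yearhop(n='-6')
<< 1696-07-11
>> datewheel.stepdays(n='-198')
<< 1695-12-26
>> measurebox.express(v='141', u_from='C', u_to='F')
<< 1429/5
>> datewheel.weekday()
<< Monday

Answer: cur=1695-12-26


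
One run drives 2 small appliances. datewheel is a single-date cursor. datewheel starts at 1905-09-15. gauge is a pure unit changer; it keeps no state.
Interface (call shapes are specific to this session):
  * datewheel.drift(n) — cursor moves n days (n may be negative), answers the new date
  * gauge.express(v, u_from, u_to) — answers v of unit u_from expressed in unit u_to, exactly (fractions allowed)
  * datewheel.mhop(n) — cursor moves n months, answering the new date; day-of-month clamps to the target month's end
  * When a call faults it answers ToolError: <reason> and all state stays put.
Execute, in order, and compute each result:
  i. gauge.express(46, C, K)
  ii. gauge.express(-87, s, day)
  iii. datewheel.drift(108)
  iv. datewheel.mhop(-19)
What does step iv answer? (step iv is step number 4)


Using gauge.express with 46, C, K, → 6383/20.
Now I run gauge.express with -87, s, day, and observe -29/28800.
Using datewheel.drift with 108, and observe 1906-01-01.
Invoking datewheel.mhop with -19, → 1904-06-01.

Answer: 1904-06-01


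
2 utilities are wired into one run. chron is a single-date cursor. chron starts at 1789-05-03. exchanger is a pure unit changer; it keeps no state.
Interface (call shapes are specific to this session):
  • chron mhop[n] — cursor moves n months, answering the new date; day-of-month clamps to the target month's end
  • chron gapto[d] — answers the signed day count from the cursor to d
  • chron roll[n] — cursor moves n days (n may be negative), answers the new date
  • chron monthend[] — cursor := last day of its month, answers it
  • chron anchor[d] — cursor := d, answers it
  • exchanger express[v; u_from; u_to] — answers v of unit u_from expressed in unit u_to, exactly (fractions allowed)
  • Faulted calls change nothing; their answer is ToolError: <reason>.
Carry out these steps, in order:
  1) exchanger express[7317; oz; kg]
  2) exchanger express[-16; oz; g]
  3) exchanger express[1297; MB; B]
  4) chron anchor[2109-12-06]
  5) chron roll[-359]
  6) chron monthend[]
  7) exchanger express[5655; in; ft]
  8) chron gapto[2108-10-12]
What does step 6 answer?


Answer: 2108-12-31

Derivation:
I try exchanger express(v='7317', u_from='oz', u_to='kg'): 331893537129/1600000000.
Next I call exchanger express(v='-16', u_from='oz', u_to='g'), → -45359237/100000.
Then exchanger express(v='1297', u_from='MB', u_to='B'), giving 1297000000.
Next I call chron anchor(d='2109-12-06'), → 2109-12-06.
Using chron roll(n='-359'), yielding 2108-12-12.
Invoking chron monthend, and see 2108-12-31.
Invoking exchanger express(v='5655', u_from='in', u_to='ft'), and see 1885/4.
I invoke chron gapto(d='2108-10-12'), — result: -80.


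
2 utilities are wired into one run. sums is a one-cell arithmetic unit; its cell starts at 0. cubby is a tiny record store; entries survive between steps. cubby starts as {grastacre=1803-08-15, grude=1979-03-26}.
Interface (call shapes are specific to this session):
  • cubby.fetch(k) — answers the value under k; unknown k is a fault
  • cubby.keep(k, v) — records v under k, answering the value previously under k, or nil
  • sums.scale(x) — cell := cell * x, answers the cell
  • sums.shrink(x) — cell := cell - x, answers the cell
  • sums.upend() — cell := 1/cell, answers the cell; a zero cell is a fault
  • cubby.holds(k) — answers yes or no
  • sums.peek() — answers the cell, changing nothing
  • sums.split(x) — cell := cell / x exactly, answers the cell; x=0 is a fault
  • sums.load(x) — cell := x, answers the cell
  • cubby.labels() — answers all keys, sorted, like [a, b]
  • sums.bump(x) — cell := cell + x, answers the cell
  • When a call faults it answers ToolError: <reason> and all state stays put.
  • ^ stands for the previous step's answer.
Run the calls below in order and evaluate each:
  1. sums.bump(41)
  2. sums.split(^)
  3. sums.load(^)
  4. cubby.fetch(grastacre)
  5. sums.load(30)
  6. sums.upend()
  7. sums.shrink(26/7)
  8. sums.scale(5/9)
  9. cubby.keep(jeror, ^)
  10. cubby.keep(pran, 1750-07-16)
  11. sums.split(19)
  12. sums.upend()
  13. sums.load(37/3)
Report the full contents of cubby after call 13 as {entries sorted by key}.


Invoking sums.bump passing x='41', → 41.
I try sums.split passing x='^', and get 1.
Calling sums.load passing x='^', and get 1.
Now I run cubby.fetch passing k='grastacre', which returns 1803-08-15.
Next I call sums.load passing x='30', and observe 30.
I try sums.upend(), and see 1/30.
Now I run sums.shrink passing x='26/7': -773/210.
I invoke sums.scale passing x='5/9': -773/378.
Now I run cubby.keep passing k='jeror', v='^', and observe nil.
Invoking cubby.keep passing k='pran', v='1750-07-16', and see nil.
Invoking sums.split passing x='19', and get -773/7182.
Then sums.upend(): -7182/773.
I use sums.load passing x='37/3', and see 37/3.

Answer: {grastacre=1803-08-15, grude=1979-03-26, jeror=-773/378, pran=1750-07-16}


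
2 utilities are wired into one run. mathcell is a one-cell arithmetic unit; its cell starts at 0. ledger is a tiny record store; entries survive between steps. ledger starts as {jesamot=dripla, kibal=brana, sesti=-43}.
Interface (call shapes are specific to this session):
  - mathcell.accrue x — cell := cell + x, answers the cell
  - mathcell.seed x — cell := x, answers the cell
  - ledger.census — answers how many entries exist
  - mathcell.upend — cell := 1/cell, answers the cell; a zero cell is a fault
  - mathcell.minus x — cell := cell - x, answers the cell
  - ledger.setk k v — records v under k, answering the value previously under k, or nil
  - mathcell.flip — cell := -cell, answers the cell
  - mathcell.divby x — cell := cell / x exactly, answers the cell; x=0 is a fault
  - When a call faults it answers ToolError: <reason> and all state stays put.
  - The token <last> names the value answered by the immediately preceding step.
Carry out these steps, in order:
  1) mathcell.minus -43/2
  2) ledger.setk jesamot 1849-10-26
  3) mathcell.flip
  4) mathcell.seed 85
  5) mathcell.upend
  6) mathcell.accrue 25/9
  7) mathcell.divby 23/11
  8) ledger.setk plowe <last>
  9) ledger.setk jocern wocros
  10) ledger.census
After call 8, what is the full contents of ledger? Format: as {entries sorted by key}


Do: mathcell.minus[-43/2]
See: 43/2
Do: ledger.setk[jesamot; 1849-10-26]
See: dripla
Do: mathcell.flip[]
See: -43/2
Do: mathcell.seed[85]
See: 85
Do: mathcell.upend[]
See: 1/85
Do: mathcell.accrue[25/9]
See: 2134/765
Do: mathcell.divby[23/11]
See: 23474/17595
Do: ledger.setk[plowe; <last>]
See: nil
Do: ledger.setk[jocern; wocros]
See: nil
Do: ledger.census[]
See: 5

Answer: {jesamot=1849-10-26, kibal=brana, plowe=23474/17595, sesti=-43}


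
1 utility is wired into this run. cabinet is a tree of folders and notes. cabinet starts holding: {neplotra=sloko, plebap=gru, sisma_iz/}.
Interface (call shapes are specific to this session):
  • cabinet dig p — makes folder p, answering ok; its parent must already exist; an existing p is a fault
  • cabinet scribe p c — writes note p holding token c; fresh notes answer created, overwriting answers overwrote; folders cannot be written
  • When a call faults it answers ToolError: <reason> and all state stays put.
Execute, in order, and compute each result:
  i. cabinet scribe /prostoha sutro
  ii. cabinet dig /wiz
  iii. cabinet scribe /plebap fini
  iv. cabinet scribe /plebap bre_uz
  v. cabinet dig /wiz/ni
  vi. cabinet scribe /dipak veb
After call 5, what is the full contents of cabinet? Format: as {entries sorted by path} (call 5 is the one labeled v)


Answer: {neplotra=sloko, plebap=bre_uz, prostoha=sutro, sisma_iz/, wiz/, wiz/ni/}

Derivation:
Then cabinet scribe(p: /prostoha, c: sutro), and observe created.
I try cabinet dig(p: /wiz), and see ok.
I try cabinet scribe(p: /plebap, c: fini), — result: overwrote.
Then cabinet scribe(p: /plebap, c: bre_uz), giving overwrote.
I try cabinet dig(p: /wiz/ni), giving ok.
I use cabinet scribe(p: /dipak, c: veb), giving created.


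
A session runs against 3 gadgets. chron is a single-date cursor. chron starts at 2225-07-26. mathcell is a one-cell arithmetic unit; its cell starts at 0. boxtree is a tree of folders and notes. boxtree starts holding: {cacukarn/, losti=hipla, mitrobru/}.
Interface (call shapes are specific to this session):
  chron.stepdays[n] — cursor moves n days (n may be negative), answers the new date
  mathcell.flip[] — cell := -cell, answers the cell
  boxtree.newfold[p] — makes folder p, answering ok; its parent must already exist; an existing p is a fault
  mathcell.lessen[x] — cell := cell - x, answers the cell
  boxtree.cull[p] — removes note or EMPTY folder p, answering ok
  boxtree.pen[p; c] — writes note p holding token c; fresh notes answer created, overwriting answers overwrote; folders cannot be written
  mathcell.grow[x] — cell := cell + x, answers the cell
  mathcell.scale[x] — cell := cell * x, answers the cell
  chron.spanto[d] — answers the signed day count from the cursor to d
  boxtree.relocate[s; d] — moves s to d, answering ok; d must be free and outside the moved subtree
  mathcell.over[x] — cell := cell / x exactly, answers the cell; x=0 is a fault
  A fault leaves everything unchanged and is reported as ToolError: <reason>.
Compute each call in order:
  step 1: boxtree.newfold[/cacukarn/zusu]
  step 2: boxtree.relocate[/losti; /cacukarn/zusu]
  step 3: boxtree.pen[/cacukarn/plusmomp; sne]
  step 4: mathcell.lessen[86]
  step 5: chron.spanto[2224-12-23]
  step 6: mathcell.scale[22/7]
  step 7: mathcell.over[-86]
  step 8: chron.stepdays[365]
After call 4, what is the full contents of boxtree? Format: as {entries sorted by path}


Answer: {cacukarn/, cacukarn/plusmomp=sne, cacukarn/zusu/, losti=hipla, mitrobru/}

Derivation:
I use boxtree.newfold(p=/cacukarn/zusu), and get ok.
I use boxtree.relocate(s=/losti, d=/cacukarn/zusu), and get ToolError: exists.
Calling boxtree.pen(p=/cacukarn/plusmomp, c=sne), — result: created.
Then mathcell.lessen(x=86), and see -86.
Using chron.spanto(d=2224-12-23), and get -215.
I use mathcell.scale(x=22/7), and see -1892/7.
I run mathcell.over(x=-86): 22/7.
I invoke chron.stepdays(n=365), and observe 2226-07-26.


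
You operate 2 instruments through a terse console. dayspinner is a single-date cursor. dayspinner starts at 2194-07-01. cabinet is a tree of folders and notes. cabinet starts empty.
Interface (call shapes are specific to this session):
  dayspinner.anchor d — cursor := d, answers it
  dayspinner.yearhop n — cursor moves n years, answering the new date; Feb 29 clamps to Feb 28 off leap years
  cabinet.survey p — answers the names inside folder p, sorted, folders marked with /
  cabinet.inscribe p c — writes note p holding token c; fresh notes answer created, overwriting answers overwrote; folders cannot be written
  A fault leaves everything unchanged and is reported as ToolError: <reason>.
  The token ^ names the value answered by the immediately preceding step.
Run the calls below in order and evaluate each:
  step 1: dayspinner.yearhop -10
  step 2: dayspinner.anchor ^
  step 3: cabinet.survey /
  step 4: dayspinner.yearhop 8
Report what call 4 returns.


Answer: 2192-07-01

Derivation:
~$ dayspinner.yearhop -10
:: 2184-07-01
~$ dayspinner.anchor ^
:: 2184-07-01
~$ cabinet.survey /
:: []
~$ dayspinner.yearhop 8
:: 2192-07-01


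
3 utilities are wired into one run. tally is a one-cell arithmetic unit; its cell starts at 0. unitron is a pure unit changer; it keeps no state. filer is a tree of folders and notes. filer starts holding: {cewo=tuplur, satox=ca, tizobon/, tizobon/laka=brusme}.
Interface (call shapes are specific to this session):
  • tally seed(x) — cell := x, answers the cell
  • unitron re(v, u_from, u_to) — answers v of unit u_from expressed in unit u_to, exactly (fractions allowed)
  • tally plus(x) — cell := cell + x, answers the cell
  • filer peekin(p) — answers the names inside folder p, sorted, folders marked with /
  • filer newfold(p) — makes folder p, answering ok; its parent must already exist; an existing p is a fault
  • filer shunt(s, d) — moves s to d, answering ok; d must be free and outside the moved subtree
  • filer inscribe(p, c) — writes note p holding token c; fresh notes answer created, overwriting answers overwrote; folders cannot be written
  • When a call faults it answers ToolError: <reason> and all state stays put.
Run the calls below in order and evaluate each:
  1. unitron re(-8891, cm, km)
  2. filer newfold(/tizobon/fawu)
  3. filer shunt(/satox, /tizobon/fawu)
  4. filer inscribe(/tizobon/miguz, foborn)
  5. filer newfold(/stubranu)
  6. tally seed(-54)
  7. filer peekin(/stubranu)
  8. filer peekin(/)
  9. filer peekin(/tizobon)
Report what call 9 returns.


// 1. unitron re(v→-8891, u_from→cm, u_to→km) => -8891/100000
// 2. filer newfold(p→/tizobon/fawu) => ok
// 3. filer shunt(s→/satox, d→/tizobon/fawu) => ToolError: exists
// 4. filer inscribe(p→/tizobon/miguz, c→foborn) => created
// 5. filer newfold(p→/stubranu) => ok
// 6. tally seed(x→-54) => -54
// 7. filer peekin(p→/stubranu) => []
// 8. filer peekin(p→/) => [cewo, satox, stubranu/, tizobon/]
// 9. filer peekin(p→/tizobon) => [fawu/, laka, miguz]

Answer: [fawu/, laka, miguz]


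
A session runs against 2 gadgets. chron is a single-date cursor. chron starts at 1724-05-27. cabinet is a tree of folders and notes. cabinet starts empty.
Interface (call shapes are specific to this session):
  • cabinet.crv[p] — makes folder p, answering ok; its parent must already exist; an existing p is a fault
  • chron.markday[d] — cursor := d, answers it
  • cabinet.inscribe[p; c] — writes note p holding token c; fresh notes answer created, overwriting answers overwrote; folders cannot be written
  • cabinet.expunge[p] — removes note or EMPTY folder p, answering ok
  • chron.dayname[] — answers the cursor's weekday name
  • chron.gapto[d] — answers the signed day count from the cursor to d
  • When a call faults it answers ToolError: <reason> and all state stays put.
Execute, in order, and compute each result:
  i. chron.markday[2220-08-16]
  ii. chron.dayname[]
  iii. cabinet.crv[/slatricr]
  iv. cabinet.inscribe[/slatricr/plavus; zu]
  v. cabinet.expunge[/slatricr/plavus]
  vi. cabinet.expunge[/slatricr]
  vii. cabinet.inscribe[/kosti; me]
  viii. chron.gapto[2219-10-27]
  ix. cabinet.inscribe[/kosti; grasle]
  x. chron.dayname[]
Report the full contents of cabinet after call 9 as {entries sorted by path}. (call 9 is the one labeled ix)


-- chron.markday(2220-08-16) -> 2220-08-16
-- chron.dayname() -> Wednesday
-- cabinet.crv(/slatricr) -> ok
-- cabinet.inscribe(/slatricr/plavus, zu) -> created
-- cabinet.expunge(/slatricr/plavus) -> ok
-- cabinet.expunge(/slatricr) -> ok
-- cabinet.inscribe(/kosti, me) -> created
-- chron.gapto(2219-10-27) -> -294
-- cabinet.inscribe(/kosti, grasle) -> overwrote
-- chron.dayname() -> Wednesday

Answer: {kosti=grasle}


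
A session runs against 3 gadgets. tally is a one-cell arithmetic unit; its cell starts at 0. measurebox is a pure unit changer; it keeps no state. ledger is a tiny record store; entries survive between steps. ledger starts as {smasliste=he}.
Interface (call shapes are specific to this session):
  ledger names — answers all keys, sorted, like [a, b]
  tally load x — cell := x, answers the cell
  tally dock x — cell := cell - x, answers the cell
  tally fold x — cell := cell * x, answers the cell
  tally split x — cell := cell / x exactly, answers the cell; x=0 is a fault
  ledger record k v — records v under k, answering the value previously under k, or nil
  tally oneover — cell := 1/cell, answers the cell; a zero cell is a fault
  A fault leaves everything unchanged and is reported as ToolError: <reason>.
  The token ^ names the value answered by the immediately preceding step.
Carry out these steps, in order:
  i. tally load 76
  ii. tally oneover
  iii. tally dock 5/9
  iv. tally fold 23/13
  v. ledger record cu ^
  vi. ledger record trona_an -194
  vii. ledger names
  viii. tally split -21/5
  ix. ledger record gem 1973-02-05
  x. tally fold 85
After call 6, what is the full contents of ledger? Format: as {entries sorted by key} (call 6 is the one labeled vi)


Answer: {cu=-8533/8892, smasliste=he, trona_an=-194}

Derivation:
% tally load(x='76') => 76
% tally oneover() => 1/76
% tally dock(x='5/9') => -371/684
% tally fold(x='23/13') => -8533/8892
% ledger record(k='cu', v='^') => nil
% ledger record(k='trona_an', v='-194') => nil
% ledger names() => [cu, smasliste, trona_an]
% tally split(x='-21/5') => 6095/26676
% ledger record(k='gem', v='1973-02-05') => nil
% tally fold(x='85') => 518075/26676


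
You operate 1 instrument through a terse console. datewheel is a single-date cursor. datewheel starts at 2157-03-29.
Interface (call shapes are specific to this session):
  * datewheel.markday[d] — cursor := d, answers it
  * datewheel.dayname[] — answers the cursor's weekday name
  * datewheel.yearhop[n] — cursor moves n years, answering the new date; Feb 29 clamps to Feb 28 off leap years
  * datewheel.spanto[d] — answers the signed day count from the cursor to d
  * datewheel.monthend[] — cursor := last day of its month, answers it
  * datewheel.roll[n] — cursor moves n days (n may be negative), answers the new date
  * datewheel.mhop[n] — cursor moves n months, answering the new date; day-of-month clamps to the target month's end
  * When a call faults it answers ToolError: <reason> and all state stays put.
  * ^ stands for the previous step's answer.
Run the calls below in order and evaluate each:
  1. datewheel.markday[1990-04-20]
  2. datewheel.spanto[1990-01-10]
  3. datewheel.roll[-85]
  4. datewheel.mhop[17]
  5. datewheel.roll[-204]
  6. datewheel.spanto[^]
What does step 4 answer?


Answer: 1991-06-25

Derivation:
CALL datewheel.markday[d=1990-04-20]
RET  1990-04-20
CALL datewheel.spanto[d=1990-01-10]
RET  -100
CALL datewheel.roll[n=-85]
RET  1990-01-25
CALL datewheel.mhop[n=17]
RET  1991-06-25
CALL datewheel.roll[n=-204]
RET  1990-12-03
CALL datewheel.spanto[d=^]
RET  0


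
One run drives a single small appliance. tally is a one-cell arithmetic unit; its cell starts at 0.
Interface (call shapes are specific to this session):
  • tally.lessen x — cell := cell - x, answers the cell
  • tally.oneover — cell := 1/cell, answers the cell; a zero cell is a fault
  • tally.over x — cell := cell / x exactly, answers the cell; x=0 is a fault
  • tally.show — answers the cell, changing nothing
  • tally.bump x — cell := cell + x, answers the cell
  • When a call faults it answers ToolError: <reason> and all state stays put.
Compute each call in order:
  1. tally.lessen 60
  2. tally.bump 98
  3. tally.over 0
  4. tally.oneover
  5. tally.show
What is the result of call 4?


Step: tally.lessen[x→60]
Result: -60
Step: tally.bump[x→98]
Result: 38
Step: tally.over[x→0]
Result: ToolError: division by zero
Step: tally.oneover[]
Result: 1/38
Step: tally.show[]
Result: 1/38

Answer: 1/38


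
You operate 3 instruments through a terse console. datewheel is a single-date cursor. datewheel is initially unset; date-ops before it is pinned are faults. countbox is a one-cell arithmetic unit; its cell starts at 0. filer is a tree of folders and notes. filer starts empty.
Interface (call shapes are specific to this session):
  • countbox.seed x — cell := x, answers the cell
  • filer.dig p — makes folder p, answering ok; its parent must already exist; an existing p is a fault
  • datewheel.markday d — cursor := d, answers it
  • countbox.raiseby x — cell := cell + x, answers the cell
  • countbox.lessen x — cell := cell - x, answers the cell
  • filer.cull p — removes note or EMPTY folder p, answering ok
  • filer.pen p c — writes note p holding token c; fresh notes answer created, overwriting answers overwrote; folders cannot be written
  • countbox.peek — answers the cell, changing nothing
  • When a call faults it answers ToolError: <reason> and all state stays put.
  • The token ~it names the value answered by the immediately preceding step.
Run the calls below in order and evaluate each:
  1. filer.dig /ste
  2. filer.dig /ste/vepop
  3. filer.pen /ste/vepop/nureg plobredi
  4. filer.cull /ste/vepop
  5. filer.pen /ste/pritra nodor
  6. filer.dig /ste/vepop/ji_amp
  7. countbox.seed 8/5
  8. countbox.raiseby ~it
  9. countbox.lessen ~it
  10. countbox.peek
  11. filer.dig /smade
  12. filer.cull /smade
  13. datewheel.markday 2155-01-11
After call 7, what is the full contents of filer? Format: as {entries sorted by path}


·→ dig(p: /ste)
·← ok
·→ dig(p: /ste/vepop)
·← ok
·→ pen(p: /ste/vepop/nureg, c: plobredi)
·← created
·→ cull(p: /ste/vepop)
·← ToolError: not empty
·→ pen(p: /ste/pritra, c: nodor)
·← created
·→ dig(p: /ste/vepop/ji_amp)
·← ok
·→ seed(x: 8/5)
·← 8/5
·→ raiseby(x: ~it)
·← 16/5
·→ lessen(x: ~it)
·← 0
·→ peek()
·← 0
·→ dig(p: /smade)
·← ok
·→ cull(p: /smade)
·← ok
·→ markday(d: 2155-01-11)
·← 2155-01-11

Answer: {ste/, ste/pritra=nodor, ste/vepop/, ste/vepop/ji_amp/, ste/vepop/nureg=plobredi}
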